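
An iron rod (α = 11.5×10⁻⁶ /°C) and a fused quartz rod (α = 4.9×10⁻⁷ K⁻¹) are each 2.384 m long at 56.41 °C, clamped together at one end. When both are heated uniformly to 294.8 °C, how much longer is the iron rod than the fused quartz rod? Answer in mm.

6.26 mm

ΔT = 238.39 K
iron: ΔL = 11.5×10⁻⁶ × 2.384 m × 238.39 = 6.5357×10⁻³ m = 6.5357 mm
fused quartz: ΔL = 4.9×10⁻⁷ × 2.384 m × 238.39 = 2.7848×10⁻⁴ m = 0.27848 mm
difference = 6.5357 − 0.27848 = 6.25722 mm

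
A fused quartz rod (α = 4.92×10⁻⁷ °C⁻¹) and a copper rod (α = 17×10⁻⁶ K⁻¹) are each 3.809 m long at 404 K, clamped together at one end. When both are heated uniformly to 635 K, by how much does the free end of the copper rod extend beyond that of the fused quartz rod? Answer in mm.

ΔT = 231 K
fused quartz: ΔL = 4.92×10⁻⁷ × 3.809 m × 231 = 4.3290×10⁻⁴ m = 0.43290 mm
copper: ΔL = 17×10⁻⁶ × 3.809 m × 231 = 1.4958×10⁻² m = 14.958 mm
difference = 14.958 − 0.43290 = 14.5251 mm

14.5 mm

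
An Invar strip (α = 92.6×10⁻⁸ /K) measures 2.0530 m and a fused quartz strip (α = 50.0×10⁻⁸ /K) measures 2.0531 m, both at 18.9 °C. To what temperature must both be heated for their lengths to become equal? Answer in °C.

Equal length when α₁L₁ΔT − α₂L₂ΔT = L₂ − L₁ = 1.00×10⁻⁴ m
α₁L₁ = 1.901078×10⁻⁶, α₂L₂ = 1.02655×10⁻⁶ → Δ(αL) = 8.74528×10⁻⁷ m/K
ΔT = 1.00×10⁻⁴ / 8.74528×10⁻⁷ = 114.347 K, so T = 18.9 + 114.347 = 133.247 °C

T = 133.2 °C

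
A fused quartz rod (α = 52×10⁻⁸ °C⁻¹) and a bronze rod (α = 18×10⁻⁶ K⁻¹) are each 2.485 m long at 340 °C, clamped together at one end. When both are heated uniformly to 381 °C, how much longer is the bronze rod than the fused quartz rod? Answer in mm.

ΔT = 41 K
fused quartz: ΔL = 52×10⁻⁸ × 2.485 m × 41 = 5.2980×10⁻⁵ m = 0.052980 mm
bronze: ΔL = 18×10⁻⁶ × 2.485 m × 41 = 1.8339×10⁻³ m = 1.8339 mm
difference = 1.8339 − 0.052980 = 1.78092 mm

1.78 mm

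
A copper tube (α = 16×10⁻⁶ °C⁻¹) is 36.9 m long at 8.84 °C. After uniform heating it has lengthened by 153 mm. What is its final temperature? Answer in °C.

T = 268 °C

ΔL = αL₀ΔT ⇒ ΔT = ΔL / (αL₀)
ΔT = 153×10⁻³ m / (16×10⁻⁶ × 36.9 m) = 259.15 K
T = 8.84 + 259.15 = 267.99 °C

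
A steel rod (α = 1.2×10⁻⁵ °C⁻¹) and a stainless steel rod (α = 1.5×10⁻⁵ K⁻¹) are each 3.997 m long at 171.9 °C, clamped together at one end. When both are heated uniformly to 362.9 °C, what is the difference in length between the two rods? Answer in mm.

2.29 mm

ΔT = 191.0 K
steel: ΔL = 1.2×10⁻⁵ × 3.997 m × 191.0 = 9.1611×10⁻³ m = 9.1611 mm
stainless steel: ΔL = 1.5×10⁻⁵ × 3.997 m × 191.0 = 1.1451×10⁻² m = 11.451 mm
difference = 11.451 − 9.1611 = 2.2899 mm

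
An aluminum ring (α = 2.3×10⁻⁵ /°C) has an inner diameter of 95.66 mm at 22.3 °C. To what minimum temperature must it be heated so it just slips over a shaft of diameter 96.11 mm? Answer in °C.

Required Δd = 96.11 − 95.66 = 0.45 mm
Δd = αd₀ΔT ⇒ ΔT = Δd/(αd₀) = 0.45 / (2.3×10⁻⁵ × 95.66) = 204.53 K
T_min = 22.3 + 204.53 = 226.83 °C

T = 227 °C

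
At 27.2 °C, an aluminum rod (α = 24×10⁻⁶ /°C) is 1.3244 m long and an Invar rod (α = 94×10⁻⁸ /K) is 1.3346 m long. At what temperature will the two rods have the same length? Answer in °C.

T = 361.3 °C

Equal length when α₁L₁ΔT − α₂L₂ΔT = L₂ − L₁ = 1.02×10⁻² m
α₁L₁ = 3.17856×10⁻⁵, α₂L₂ = 1.254524×10⁻⁶ → Δ(αL) = 3.0531076×10⁻⁵ m/K
ΔT = 1.02×10⁻² / 3.0531076×10⁻⁵ = 334.086 K, so T = 27.2 + 334.086 = 361.286 °C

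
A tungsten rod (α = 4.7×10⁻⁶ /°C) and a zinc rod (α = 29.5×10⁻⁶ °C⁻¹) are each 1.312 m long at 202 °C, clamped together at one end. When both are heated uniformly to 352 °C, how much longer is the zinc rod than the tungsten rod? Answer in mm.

4.88 mm

ΔT = 150 K
tungsten: ΔL = 4.7×10⁻⁶ × 1.312 m × 150 = 9.2496×10⁻⁴ m = 0.92496 mm
zinc: ΔL = 29.5×10⁻⁶ × 1.312 m × 150 = 5.8056×10⁻³ m = 5.8056 mm
difference = 5.8056 − 0.92496 = 4.88064 mm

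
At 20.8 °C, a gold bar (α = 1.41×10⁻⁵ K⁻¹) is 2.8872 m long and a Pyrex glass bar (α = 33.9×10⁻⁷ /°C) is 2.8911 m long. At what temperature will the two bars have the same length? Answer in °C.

L₁(1 + α₁ΔT) = L₂(1 + α₂ΔT) ⇒ ΔT = (L₂ − L₁)/(α₁L₁ − α₂L₂)
L₂ − L₁ = 2.8911 − 2.8872 = 3.90×10⁻³ m
α₁L₁ − α₂L₂ = 1.41×10⁻⁵×2.8872 − 33.9×10⁻⁷×2.8911 = 3.0908691×10⁻⁵ m/K
ΔT = 3.90×10⁻³ / 3.0908691×10⁻⁵ = 126.178 K
T = 20.8 + 126.178 = 146.978 °C

T = 147.0 °C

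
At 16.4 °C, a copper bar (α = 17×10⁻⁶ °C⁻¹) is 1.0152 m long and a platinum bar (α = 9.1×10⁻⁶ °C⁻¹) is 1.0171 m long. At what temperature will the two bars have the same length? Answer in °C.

Equal length when α₁L₁ΔT − α₂L₂ΔT = L₂ − L₁ = 1.90×10⁻³ m
α₁L₁ = 1.72584×10⁻⁵, α₂L₂ = 9.25561×10⁻⁶ → Δ(αL) = 8.00279×10⁻⁶ m/K
ΔT = 1.90×10⁻³ / 8.00279×10⁻⁶ = 237.417 K, so T = 16.4 + 237.417 = 253.817 °C

T = 253.8 °C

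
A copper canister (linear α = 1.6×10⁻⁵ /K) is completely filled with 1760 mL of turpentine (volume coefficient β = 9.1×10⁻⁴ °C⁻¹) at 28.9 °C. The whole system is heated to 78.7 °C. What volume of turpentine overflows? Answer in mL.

The canister also expands: β_container ≈ 3α = 4.8×10⁻⁵ /K
Net overflow = V₀(β_liq − 3α_cont)ΔT
β − 3α = 9.10×10⁻⁴ − 4.8×10⁻⁵ = 8.62×10⁻⁴ /K; ΔT = 49.8 K
ΔV = 1760 × 8.62×10⁻⁴ × 49.8 = 75.6 mL

75.6 mL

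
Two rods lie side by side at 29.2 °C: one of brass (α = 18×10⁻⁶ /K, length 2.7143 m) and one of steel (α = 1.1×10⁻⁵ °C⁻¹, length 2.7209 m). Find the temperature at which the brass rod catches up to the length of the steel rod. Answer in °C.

L₁(1 + α₁ΔT) = L₂(1 + α₂ΔT) ⇒ ΔT = (L₂ − L₁)/(α₁L₁ − α₂L₂)
L₂ − L₁ = 2.7209 − 2.7143 = 6.60×10⁻³ m
α₁L₁ − α₂L₂ = 18×10⁻⁶×2.7143 − 1.1×10⁻⁵×2.7209 = 1.89275×10⁻⁵ m/K
ΔT = 6.60×10⁻³ / 1.89275×10⁻⁵ = 348.699 K
T = 29.2 + 348.699 = 377.899 °C

T = 377.9 °C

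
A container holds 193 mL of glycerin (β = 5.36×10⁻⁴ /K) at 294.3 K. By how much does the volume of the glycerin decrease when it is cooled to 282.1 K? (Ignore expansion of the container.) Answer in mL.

|ΔT| = |282.1 − 294.3| = 12.2 K
ΔV = βV₀ΔT = (5.36×10⁻⁴)(193)(12.2) = 1.26 mL

ΔV = 1.26 mL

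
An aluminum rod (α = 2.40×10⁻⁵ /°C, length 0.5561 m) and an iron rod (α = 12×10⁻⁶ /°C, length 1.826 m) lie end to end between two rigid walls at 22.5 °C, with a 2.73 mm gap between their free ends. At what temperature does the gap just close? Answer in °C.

T = 99.9 °C

α₁L₁ = 1.33464×10⁻⁵ m/K, α₂L₂ = 2.1912×10⁻⁵ m/K → total 3.52584×10⁻⁵ m/K
ΔT = g/(α₁L₁+α₂L₂) = 2.73×10⁻³ / 3.52584×10⁻⁵ = 77.428 K
T = 22.5 + 77.428 = 99.928 °C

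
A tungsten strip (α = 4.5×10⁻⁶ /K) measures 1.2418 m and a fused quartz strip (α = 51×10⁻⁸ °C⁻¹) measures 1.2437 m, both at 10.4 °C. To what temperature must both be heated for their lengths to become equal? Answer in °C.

T = 393.9 °C

Equal length when α₁L₁ΔT − α₂L₂ΔT = L₂ − L₁ = 1.90×10⁻³ m
α₁L₁ = 5.5881×10⁻⁶, α₂L₂ = 6.34287×10⁻⁷ → Δ(αL) = 4.953813×10⁻⁶ m/K
ΔT = 1.90×10⁻³ / 4.953813×10⁻⁶ = 383.543 K, so T = 10.4 + 383.543 = 393.943 °C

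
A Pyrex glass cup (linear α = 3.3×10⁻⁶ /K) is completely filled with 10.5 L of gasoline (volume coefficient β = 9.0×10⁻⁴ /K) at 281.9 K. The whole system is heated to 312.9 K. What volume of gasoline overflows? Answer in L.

The cup also expands: β_container ≈ 3α = 9.9×10⁻⁶ /K
Net overflow = V₀(β_liq − 3α_cont)ΔT
β − 3α = 9.00×10⁻⁴ − 9.9×10⁻⁶ = 8.901×10⁻⁴ /K; ΔT = 31.0 K
ΔV = 10.5 × 8.901×10⁻⁴ × 31.0 = 0.290 L

0.290 L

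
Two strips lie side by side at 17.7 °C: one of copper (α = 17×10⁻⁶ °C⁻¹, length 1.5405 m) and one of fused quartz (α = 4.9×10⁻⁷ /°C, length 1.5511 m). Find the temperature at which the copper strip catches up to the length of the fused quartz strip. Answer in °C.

T = 434.6 °C

Equal length when α₁L₁ΔT − α₂L₂ΔT = L₂ − L₁ = 1.06×10⁻² m
α₁L₁ = 2.61885×10⁻⁵, α₂L₂ = 7.60039×10⁻⁷ → Δ(αL) = 2.5428461×10⁻⁵ m/K
ΔT = 1.06×10⁻² / 2.5428461×10⁻⁵ = 416.856 K, so T = 17.7 + 416.856 = 434.556 °C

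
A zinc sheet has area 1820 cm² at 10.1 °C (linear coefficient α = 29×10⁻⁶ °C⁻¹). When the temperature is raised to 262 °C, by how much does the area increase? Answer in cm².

Area coefficient ≈ 2α; |ΔT| = 251.9 K
ΔA = 2αA₀ΔT = 2(29×10⁻⁶)(1820)(251.9) = 26.6 cm²

ΔA = 26.6 cm²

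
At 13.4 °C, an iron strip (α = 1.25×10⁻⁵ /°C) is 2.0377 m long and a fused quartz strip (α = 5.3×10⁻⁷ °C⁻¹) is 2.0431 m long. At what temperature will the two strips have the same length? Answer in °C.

T = 234.8 °C

Equal length when α₁L₁ΔT − α₂L₂ΔT = L₂ − L₁ = 5.40×10⁻³ m
α₁L₁ = 2.547125×10⁻⁵, α₂L₂ = 1.082843×10⁻⁶ → Δ(αL) = 2.4388407×10⁻⁵ m/K
ΔT = 5.40×10⁻³ / 2.4388407×10⁻⁵ = 221.417 K, so T = 13.4 + 221.417 = 234.817 °C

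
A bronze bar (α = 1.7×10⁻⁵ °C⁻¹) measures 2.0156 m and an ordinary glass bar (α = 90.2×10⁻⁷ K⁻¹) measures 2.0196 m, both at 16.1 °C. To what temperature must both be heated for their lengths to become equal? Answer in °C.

L₁(1 + α₁ΔT) = L₂(1 + α₂ΔT) ⇒ ΔT = (L₂ − L₁)/(α₁L₁ − α₂L₂)
L₂ − L₁ = 2.0196 − 2.0156 = 4.00×10⁻³ m
α₁L₁ − α₂L₂ = 1.7×10⁻⁵×2.0156 − 90.2×10⁻⁷×2.0196 = 1.6048408×10⁻⁵ m/K
ΔT = 4.00×10⁻³ / 1.6048408×10⁻⁵ = 249.246 K
T = 16.1 + 249.246 = 265.346 °C

T = 265.3 °C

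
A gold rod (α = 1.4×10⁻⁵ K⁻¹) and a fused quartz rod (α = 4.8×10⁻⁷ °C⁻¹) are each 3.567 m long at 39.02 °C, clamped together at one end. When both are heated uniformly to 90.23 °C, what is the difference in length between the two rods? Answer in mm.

2.47 mm

ΔT = 51.21 K
gold: ΔL = 1.4×10⁻⁵ × 3.567 m × 51.21 = 2.5573×10⁻³ m = 2.5573 mm
fused quartz: ΔL = 4.8×10⁻⁷ × 3.567 m × 51.21 = 8.7680×10⁻⁵ m = 0.087680 mm
difference = 2.5573 − 0.087680 = 2.46962 mm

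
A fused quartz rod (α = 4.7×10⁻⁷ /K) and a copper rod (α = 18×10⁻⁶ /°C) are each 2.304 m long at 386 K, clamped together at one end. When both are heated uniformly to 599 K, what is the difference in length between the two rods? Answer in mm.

ΔT = 213 K
fused quartz: ΔL = 4.7×10⁻⁷ × 2.304 m × 213 = 2.3065×10⁻⁴ m = 0.23065 mm
copper: ΔL = 18×10⁻⁶ × 2.304 m × 213 = 8.8335×10⁻³ m = 8.8335 mm
difference = 8.8335 − 0.23065 = 8.60285 mm

8.60 mm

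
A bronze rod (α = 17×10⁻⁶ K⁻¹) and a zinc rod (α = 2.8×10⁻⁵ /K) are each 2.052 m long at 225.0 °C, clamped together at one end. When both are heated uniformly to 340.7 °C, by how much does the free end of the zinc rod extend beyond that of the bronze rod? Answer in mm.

2.61 mm

ΔT = 115.7 K
bronze: ΔL = 17×10⁻⁶ × 2.052 m × 115.7 = 4.0361×10⁻³ m = 4.0361 mm
zinc: ΔL = 2.8×10⁻⁵ × 2.052 m × 115.7 = 6.6477×10⁻³ m = 6.6477 mm
difference = 6.6477 − 4.0361 = 2.6116 mm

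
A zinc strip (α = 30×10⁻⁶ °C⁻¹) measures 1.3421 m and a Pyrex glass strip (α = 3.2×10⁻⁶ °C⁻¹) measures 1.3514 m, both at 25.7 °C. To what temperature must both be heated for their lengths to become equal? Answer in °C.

T = 284.5 °C

Equal length when α₁L₁ΔT − α₂L₂ΔT = L₂ − L₁ = 9.30×10⁻³ m
α₁L₁ = 4.0263×10⁻⁵, α₂L₂ = 4.32448×10⁻⁶ → Δ(αL) = 3.593852×10⁻⁵ m/K
ΔT = 9.30×10⁻³ / 3.593852×10⁻⁵ = 258.775 K, so T = 25.7 + 258.775 = 284.475 °C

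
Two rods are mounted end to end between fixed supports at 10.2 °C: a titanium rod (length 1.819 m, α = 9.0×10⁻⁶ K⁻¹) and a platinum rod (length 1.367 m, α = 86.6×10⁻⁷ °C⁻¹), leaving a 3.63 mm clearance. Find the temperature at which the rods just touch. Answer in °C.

T = 139 °C

Gap closes when ΔL₁ + ΔL₂ = 3.63 mm = 3.63×10⁻³ m
(α₁L₁ + α₂L₂)ΔT = g
α₁L₁ + α₂L₂ = 9.0×10⁻⁶×1.819 + 86.6×10⁻⁷×1.367 = 2.820922×10⁻⁵ m/K
ΔT = 3.63×10⁻³ / 2.820922×10⁻⁵ = 128.68 K
T = 10.2 + 128.68 = 138.88 °C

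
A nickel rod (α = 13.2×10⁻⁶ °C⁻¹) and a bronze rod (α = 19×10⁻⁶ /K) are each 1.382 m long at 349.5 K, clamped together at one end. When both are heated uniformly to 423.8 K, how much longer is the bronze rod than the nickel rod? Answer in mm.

ΔT = 74.3 K
nickel: ΔL = 13.2×10⁻⁶ × 1.382 m × 74.3 = 1.3554×10⁻³ m = 1.3554 mm
bronze: ΔL = 19×10⁻⁶ × 1.382 m × 74.3 = 1.9510×10⁻³ m = 1.9510 mm
difference = 1.9510 − 1.3554 = 0.5956 mm

0.596 mm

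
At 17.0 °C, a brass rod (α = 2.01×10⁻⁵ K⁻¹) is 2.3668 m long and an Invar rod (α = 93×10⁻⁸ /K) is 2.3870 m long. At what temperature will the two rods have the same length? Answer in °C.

T = 462.4 °C

L₁(1 + α₁ΔT) = L₂(1 + α₂ΔT) ⇒ ΔT = (L₂ − L₁)/(α₁L₁ − α₂L₂)
L₂ − L₁ = 2.3870 − 2.3668 = 2.02×10⁻² m
α₁L₁ − α₂L₂ = 2.01×10⁻⁵×2.3668 − 93×10⁻⁸×2.3870 = 4.535277×10⁻⁵ m/K
ΔT = 2.02×10⁻² / 4.535277×10⁻⁵ = 445.397 K
T = 17.0 + 445.397 = 462.397 °C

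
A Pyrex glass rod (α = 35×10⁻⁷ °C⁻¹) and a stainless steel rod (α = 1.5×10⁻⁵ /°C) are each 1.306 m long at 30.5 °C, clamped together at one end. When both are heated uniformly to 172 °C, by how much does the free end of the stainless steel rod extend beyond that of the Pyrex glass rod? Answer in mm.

ΔT = 141.5 K
Pyrex glass: ΔL = 35×10⁻⁷ × 1.306 m × 141.5 = 6.4680×10⁻⁴ m = 0.64680 mm
stainless steel: ΔL = 1.5×10⁻⁵ × 1.306 m × 141.5 = 2.7720×10⁻³ m = 2.7720 mm
difference = 2.7720 − 0.64680 = 2.1252 mm

2.13 mm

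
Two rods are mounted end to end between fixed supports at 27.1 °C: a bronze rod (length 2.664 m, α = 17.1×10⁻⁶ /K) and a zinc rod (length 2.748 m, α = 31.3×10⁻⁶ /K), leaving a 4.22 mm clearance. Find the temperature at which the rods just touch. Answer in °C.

Gap closes when ΔL₁ + ΔL₂ = 4.22 mm = 4.22×10⁻³ m
(α₁L₁ + α₂L₂)ΔT = g
α₁L₁ + α₂L₂ = 17.1×10⁻⁶×2.664 + 31.3×10⁻⁶×2.748 = 1.315668×10⁻⁴ m/K
ΔT = 4.22×10⁻³ / 1.315668×10⁻⁴ = 32.075 K
T = 27.1 + 32.075 = 59.175 °C

T = 59.2 °C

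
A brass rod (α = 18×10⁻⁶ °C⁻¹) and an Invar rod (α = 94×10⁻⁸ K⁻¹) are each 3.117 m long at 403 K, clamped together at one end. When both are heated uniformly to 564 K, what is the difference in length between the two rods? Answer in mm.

ΔT = 161 K
brass: ΔL = 18×10⁻⁶ × 3.117 m × 161 = 9.0331×10⁻³ m = 9.0331 mm
Invar: ΔL = 94×10⁻⁸ × 3.117 m × 161 = 4.7173×10⁻⁴ m = 0.47173 mm
difference = 9.0331 − 0.47173 = 8.56137 mm

8.56 mm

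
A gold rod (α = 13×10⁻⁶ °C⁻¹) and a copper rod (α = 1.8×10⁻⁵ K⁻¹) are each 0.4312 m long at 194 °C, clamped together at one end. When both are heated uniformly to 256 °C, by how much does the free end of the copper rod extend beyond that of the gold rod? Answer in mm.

0.134 mm

ΔT = 62 K
gold: ΔL = 13×10⁻⁶ × 0.4312 m × 62 = 3.4755×10⁻⁴ m = 0.34755 mm
copper: ΔL = 1.8×10⁻⁵ × 0.4312 m × 62 = 4.8122×10⁻⁴ m = 0.48122 mm
difference = 0.48122 − 0.34755 = 0.13367 mm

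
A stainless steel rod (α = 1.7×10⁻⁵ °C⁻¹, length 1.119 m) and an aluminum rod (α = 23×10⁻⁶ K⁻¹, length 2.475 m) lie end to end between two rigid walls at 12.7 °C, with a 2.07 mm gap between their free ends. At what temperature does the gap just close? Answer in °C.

Gap closes when ΔL₁ + ΔL₂ = 2.07 mm = 2.07×10⁻³ m
(α₁L₁ + α₂L₂)ΔT = g
α₁L₁ + α₂L₂ = 1.7×10⁻⁵×1.119 + 23×10⁻⁶×2.475 = 7.5948×10⁻⁵ m/K
ΔT = 2.07×10⁻³ / 7.5948×10⁻⁵ = 27.255 K
T = 12.7 + 27.255 = 39.955 °C

T = 40.0 °C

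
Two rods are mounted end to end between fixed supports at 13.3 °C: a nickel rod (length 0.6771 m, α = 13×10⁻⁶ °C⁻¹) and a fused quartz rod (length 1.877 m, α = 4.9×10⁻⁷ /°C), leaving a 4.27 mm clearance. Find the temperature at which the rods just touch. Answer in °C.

Gap closes when ΔL₁ + ΔL₂ = 4.27 mm = 4.27×10⁻³ m
(α₁L₁ + α₂L₂)ΔT = g
α₁L₁ + α₂L₂ = 13×10⁻⁶×0.6771 + 4.9×10⁻⁷×1.877 = 9.72203×10⁻⁶ m/K
ΔT = 4.27×10⁻³ / 9.72203×10⁻⁶ = 439.21 K
T = 13.3 + 439.21 = 452.51 °C

T = 453 °C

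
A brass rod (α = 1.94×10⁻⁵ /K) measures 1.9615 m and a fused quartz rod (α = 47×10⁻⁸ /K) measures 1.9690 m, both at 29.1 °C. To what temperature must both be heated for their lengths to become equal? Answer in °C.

T = 231.1 °C

L₁(1 + α₁ΔT) = L₂(1 + α₂ΔT) ⇒ ΔT = (L₂ − L₁)/(α₁L₁ − α₂L₂)
L₂ − L₁ = 1.9690 − 1.9615 = 7.50×10⁻³ m
α₁L₁ − α₂L₂ = 1.94×10⁻⁵×1.9615 − 47×10⁻⁸×1.9690 = 3.712767×10⁻⁵ m/K
ΔT = 7.50×10⁻³ / 3.712767×10⁻⁵ = 202.006 K
T = 29.1 + 202.006 = 231.106 °C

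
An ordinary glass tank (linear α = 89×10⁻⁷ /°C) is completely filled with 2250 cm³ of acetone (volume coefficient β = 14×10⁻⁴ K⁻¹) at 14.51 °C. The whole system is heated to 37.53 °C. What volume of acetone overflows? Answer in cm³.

The tank also expands: β_container ≈ 3α = 2.67×10⁻⁵ /K
Net overflow = V₀(β_liq − 3α_cont)ΔT
β − 3α = 1.40×10⁻³ − 2.67×10⁻⁵ = 1.3733×10⁻³ /K; ΔT = 23.02 K
ΔV = 2250 × 1.3733×10⁻³ × 23.02 = 71.1 cm³

71.1 cm³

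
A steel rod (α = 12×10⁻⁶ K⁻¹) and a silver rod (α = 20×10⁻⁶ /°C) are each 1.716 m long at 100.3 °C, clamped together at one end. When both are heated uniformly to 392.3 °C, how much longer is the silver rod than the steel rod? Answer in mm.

4.01 mm

ΔT = 292.0 K
steel: ΔL = 12×10⁻⁶ × 1.716 m × 292.0 = 6.0129×10⁻³ m = 6.0129 mm
silver: ΔL = 20×10⁻⁶ × 1.716 m × 292.0 = 1.0021×10⁻² m = 10.021 mm
difference = 10.021 − 6.0129 = 4.0081 mm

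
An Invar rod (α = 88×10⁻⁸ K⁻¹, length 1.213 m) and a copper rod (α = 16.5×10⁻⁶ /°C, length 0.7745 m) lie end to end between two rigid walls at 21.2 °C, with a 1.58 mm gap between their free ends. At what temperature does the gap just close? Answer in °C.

T = 135 °C

α₁L₁ = 1.06744×10⁻⁶ m/K, α₂L₂ = 1.277925×10⁻⁵ m/K → total 1.384669×10⁻⁵ m/K
ΔT = g/(α₁L₁+α₂L₂) = 1.58×10⁻³ / 1.384669×10⁻⁵ = 114.11 K
T = 21.2 + 114.11 = 135.31 °C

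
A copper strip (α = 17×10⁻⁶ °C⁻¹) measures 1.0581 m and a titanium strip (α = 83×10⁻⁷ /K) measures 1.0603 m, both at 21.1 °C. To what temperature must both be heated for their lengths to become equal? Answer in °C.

T = 260.6 °C

L₁(1 + α₁ΔT) = L₂(1 + α₂ΔT) ⇒ ΔT = (L₂ − L₁)/(α₁L₁ − α₂L₂)
L₂ − L₁ = 1.0603 − 1.0581 = 2.20×10⁻³ m
α₁L₁ − α₂L₂ = 17×10⁻⁶×1.0581 − 83×10⁻⁷×1.0603 = 9.18721×10⁻⁶ m/K
ΔT = 2.20×10⁻³ / 9.18721×10⁻⁶ = 239.463 K
T = 21.1 + 239.463 = 260.563 °C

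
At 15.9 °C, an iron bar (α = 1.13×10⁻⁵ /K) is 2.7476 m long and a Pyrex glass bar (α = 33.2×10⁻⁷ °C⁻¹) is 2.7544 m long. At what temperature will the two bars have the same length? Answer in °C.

T = 326.4 °C

Equal length when α₁L₁ΔT − α₂L₂ΔT = L₂ − L₁ = 6.80×10⁻³ m
α₁L₁ = 3.104788×10⁻⁵, α₂L₂ = 9.144608×10⁻⁶ → Δ(αL) = 2.1903272×10⁻⁵ m/K
ΔT = 6.80×10⁻³ / 2.1903272×10⁻⁵ = 310.456 K, so T = 15.9 + 310.456 = 326.356 °C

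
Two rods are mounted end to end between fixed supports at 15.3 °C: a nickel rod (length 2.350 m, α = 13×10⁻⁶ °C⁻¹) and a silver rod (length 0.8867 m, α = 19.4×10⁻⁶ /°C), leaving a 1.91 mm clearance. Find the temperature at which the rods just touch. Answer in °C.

α₁L₁ = 3.055×10⁻⁵ m/K, α₂L₂ = 1.720198×10⁻⁵ m/K → total 4.775198×10⁻⁵ m/K
ΔT = g/(α₁L₁+α₂L₂) = 1.91×10⁻³ / 4.775198×10⁻⁵ = 39.998 K
T = 15.3 + 39.998 = 55.298 °C

T = 55.3 °C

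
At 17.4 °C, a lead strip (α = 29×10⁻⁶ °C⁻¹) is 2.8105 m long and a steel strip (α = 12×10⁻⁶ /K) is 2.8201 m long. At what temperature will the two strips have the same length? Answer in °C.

T = 218.8 °C

Equal length when α₁L₁ΔT − α₂L₂ΔT = L₂ − L₁ = 9.60×10⁻³ m
α₁L₁ = 8.15045×10⁻⁵, α₂L₂ = 3.38412×10⁻⁵ → Δ(αL) = 4.76633×10⁻⁵ m/K
ΔT = 9.60×10⁻³ / 4.76633×10⁻⁵ = 201.413 K, so T = 17.4 + 201.413 = 218.813 °C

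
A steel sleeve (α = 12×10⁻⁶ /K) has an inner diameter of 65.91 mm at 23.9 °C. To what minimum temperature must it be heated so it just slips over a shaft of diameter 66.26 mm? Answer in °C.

Required Δd = 66.26 − 65.91 = 0.35 mm
Δd = αd₀ΔT ⇒ ΔT = Δd/(αd₀) = 0.35 / (12×10⁻⁶ × 65.91) = 442.52 K
T_min = 23.9 + 442.52 = 466.42 °C

T = 466 °C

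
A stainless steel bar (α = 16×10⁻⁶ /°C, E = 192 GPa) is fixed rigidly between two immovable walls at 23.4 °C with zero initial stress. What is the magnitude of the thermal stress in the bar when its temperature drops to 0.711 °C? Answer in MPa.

Fully constrained: the free strain ε = αΔT is blocked, so σ = Eε = EαΔT.
|ΔT| = 22.689 K
σ = 192×10⁹ × 16×10⁻⁶ × 22.689 = 6.97×10⁷ Pa

σ = 69.7 MPa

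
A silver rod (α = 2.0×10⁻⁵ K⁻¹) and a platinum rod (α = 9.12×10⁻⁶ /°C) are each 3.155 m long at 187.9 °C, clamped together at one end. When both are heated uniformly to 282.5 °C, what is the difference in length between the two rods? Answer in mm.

3.25 mm

ΔT = 94.6 K
silver: ΔL = 2.0×10⁻⁵ × 3.155 m × 94.6 = 5.9693×10⁻³ m = 5.9693 mm
platinum: ΔL = 9.12×10⁻⁶ × 3.155 m × 94.6 = 2.7220×10⁻³ m = 2.7220 mm
difference = 5.9693 − 2.7220 = 3.2473 mm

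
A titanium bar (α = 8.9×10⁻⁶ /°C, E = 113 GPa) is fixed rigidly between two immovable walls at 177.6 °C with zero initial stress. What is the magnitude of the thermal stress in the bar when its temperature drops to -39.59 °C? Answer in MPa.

Fully constrained: the free strain ε = αΔT is blocked, so σ = Eε = EαΔT.
|ΔT| = 217.19 K
σ = 113×10⁹ × 8.9×10⁻⁶ × 217.19 = 2.18×10⁸ Pa

σ = 218 MPa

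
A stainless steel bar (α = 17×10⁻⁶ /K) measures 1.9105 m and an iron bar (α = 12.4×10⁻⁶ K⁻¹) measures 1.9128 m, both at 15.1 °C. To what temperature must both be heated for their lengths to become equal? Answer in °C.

T = 277.7 °C

Equal length when α₁L₁ΔT − α₂L₂ΔT = L₂ − L₁ = 2.30×10⁻³ m
α₁L₁ = 3.24785×10⁻⁵, α₂L₂ = 2.371872×10⁻⁵ → Δ(αL) = 8.75978×10⁻⁶ m/K
ΔT = 2.30×10⁻³ / 8.75978×10⁻⁶ = 262.564 K, so T = 15.1 + 262.564 = 277.664 °C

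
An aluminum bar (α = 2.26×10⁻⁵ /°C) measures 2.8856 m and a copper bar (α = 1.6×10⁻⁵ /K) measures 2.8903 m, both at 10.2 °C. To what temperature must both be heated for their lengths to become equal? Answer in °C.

Equal length when α₁L₁ΔT − α₂L₂ΔT = L₂ − L₁ = 4.70×10⁻³ m
α₁L₁ = 6.521456×10⁻⁵, α₂L₂ = 4.62448×10⁻⁵ → Δ(αL) = 1.896976×10⁻⁵ m/K
ΔT = 4.70×10⁻³ / 1.896976×10⁻⁵ = 247.763 K, so T = 10.2 + 247.763 = 257.963 °C

T = 258.0 °C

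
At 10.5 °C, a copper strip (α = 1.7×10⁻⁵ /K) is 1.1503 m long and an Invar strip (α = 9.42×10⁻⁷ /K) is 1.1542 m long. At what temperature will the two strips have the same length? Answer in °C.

L₁(1 + α₁ΔT) = L₂(1 + α₂ΔT) ⇒ ΔT = (L₂ − L₁)/(α₁L₁ − α₂L₂)
L₂ − L₁ = 1.1542 − 1.1503 = 3.90×10⁻³ m
α₁L₁ − α₂L₂ = 1.7×10⁻⁵×1.1503 − 9.42×10⁻⁷×1.1542 = 1.84678436×10⁻⁵ m/K
ΔT = 3.90×10⁻³ / 1.84678436×10⁻⁵ = 211.178 K
T = 10.5 + 211.178 = 221.678 °C

T = 221.7 °C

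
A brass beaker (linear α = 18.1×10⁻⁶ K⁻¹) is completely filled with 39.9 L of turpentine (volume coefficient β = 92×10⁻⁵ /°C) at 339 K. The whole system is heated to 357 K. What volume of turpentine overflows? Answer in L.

The beaker also expands: β_container ≈ 3α = 5.43×10⁻⁵ /K
Net overflow = V₀(β_liq − 3α_cont)ΔT
β − 3α = 9.20×10⁻⁴ − 5.43×10⁻⁵ = 8.657×10⁻⁴ /K; ΔT = 18 K
ΔV = 39.9 × 8.657×10⁻⁴ × 18 = 0.622 L

0.622 L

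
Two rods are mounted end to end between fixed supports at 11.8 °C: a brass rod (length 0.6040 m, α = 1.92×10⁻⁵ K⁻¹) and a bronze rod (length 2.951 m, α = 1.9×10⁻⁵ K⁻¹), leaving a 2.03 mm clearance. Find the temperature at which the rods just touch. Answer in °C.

T = 41.8 °C

α₁L₁ = 1.15968×10⁻⁵ m/K, α₂L₂ = 5.6069×10⁻⁵ m/K → total 6.76658×10⁻⁵ m/K
ΔT = g/(α₁L₁+α₂L₂) = 2.03×10⁻³ / 6.76658×10⁻⁵ = 30.000 K
T = 11.8 + 30.000 = 41.800 °C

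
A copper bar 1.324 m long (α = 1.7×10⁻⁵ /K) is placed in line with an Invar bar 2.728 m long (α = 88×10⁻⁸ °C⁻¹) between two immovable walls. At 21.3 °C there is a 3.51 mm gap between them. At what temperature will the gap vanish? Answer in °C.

T = 162 °C

α₁L₁ = 2.2508×10⁻⁵ m/K, α₂L₂ = 2.40064×10⁻⁶ m/K → total 2.490864×10⁻⁵ m/K
ΔT = g/(α₁L₁+α₂L₂) = 3.51×10⁻³ / 2.490864×10⁻⁵ = 140.91 K
T = 21.3 + 140.91 = 162.21 °C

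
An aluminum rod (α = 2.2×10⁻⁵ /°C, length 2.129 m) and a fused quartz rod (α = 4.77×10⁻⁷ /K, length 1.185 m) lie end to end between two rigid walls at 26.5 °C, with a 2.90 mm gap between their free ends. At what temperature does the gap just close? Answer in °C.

α₁L₁ = 4.6838×10⁻⁵ m/K, α₂L₂ = 5.65245×10⁻⁷ m/K → total 4.7403245×10⁻⁵ m/K
ΔT = g/(α₁L₁+α₂L₂) = 2.90×10⁻³ / 4.7403245×10⁻⁵ = 61.177 K
T = 26.5 + 61.177 = 87.677 °C

T = 87.7 °C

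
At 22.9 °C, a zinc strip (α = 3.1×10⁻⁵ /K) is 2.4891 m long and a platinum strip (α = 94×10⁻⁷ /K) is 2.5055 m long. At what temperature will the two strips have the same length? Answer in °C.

L₁(1 + α₁ΔT) = L₂(1 + α₂ΔT) ⇒ ΔT = (L₂ − L₁)/(α₁L₁ − α₂L₂)
L₂ − L₁ = 2.5055 − 2.4891 = 1.64×10⁻² m
α₁L₁ − α₂L₂ = 3.1×10⁻⁵×2.4891 − 94×10⁻⁷×2.5055 = 5.36104×10⁻⁵ m/K
ΔT = 1.64×10⁻² / 5.36104×10⁻⁵ = 305.911 K
T = 22.9 + 305.911 = 328.811 °C

T = 328.8 °C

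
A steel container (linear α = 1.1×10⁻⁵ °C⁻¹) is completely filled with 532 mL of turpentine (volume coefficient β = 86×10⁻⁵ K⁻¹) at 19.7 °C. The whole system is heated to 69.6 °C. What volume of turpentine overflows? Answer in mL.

22.0 mL

The container also expands: β_container ≈ 3α = 3.3×10⁻⁵ /K
Net overflow = V₀(β_liq − 3α_cont)ΔT
β − 3α = 8.60×10⁻⁴ − 3.3×10⁻⁵ = 8.27×10⁻⁴ /K; ΔT = 49.9 K
ΔV = 532 × 8.27×10⁻⁴ × 49.9 = 22.0 mL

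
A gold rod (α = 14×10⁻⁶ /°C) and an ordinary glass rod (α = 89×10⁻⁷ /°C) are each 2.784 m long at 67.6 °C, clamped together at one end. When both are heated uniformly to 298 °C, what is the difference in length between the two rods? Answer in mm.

3.27 mm

ΔT = 230.4 K
gold: ΔL = 14×10⁻⁶ × 2.784 m × 230.4 = 8.9801×10⁻³ m = 8.9801 mm
ordinary glass: ΔL = 89×10⁻⁷ × 2.784 m × 230.4 = 5.7088×10⁻³ m = 5.7088 mm
difference = 8.9801 − 5.7088 = 3.2713 mm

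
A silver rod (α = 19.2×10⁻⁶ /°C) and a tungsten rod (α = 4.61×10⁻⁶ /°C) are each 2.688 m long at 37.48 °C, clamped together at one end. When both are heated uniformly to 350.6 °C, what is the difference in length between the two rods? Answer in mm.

ΔT = 313.12 K
silver: ΔL = 19.2×10⁻⁶ × 2.688 m × 313.12 = 1.6160×10⁻² m = 16.160 mm
tungsten: ΔL = 4.61×10⁻⁶ × 2.688 m × 313.12 = 3.8801×10⁻³ m = 3.8801 mm
difference = 16.160 − 3.8801 = 12.2799 mm

12.3 mm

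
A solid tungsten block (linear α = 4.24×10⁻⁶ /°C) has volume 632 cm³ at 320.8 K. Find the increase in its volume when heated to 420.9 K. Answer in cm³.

Isotropic solid: β ≈ 3α = 1.3×10⁻⁵ /K; ΔT = 100.1 K
ΔV = 3αV₀ΔT = 3(4.24×10⁻⁶)(632)(100.1) = 0.805 cm³

ΔV = 0.805 cm³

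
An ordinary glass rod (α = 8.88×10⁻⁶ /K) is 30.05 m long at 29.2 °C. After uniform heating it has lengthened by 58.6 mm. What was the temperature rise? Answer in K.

ΔT = 220 K

ΔL = αL₀ΔT ⇒ ΔT = ΔL / (αL₀)
ΔT = 58.6×10⁻³ m / (8.88×10⁻⁶ × 30.05 m) = 219.60 K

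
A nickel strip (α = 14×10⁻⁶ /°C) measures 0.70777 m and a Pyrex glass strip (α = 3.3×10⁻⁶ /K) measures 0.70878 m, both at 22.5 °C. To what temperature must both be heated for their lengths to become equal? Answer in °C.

L₁(1 + α₁ΔT) = L₂(1 + α₂ΔT) ⇒ ΔT = (L₂ − L₁)/(α₁L₁ − α₂L₂)
L₂ − L₁ = 0.70878 − 0.70777 = 1.01×10⁻³ m
α₁L₁ − α₂L₂ = 14×10⁻⁶×0.70777 − 3.3×10⁻⁶×0.70878 = 7.569806×10⁻⁶ m/K
ΔT = 1.01×10⁻³ / 7.569806×10⁻⁶ = 133.425 K
T = 22.5 + 133.425 = 155.925 °C

T = 155.9 °C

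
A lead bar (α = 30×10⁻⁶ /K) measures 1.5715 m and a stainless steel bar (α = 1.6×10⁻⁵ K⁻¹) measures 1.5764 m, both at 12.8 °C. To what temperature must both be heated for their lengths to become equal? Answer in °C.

T = 236.3 °C

Equal length when α₁L₁ΔT − α₂L₂ΔT = L₂ − L₁ = 4.90×10⁻³ m
α₁L₁ = 4.7145×10⁻⁵, α₂L₂ = 2.52224×10⁻⁵ → Δ(αL) = 2.19226×10⁻⁵ m/K
ΔT = 4.90×10⁻³ / 2.19226×10⁻⁵ = 223.514 K, so T = 12.8 + 223.514 = 236.314 °C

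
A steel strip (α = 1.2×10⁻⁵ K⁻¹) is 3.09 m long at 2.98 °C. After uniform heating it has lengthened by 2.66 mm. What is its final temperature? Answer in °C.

T = 74.7 °C

ΔL = αL₀ΔT ⇒ ΔT = ΔL / (αL₀)
ΔT = 2.66×10⁻³ m / (1.2×10⁻⁵ × 3.09 m) = 71.737 K
T = 2.98 + 71.737 = 74.717 °C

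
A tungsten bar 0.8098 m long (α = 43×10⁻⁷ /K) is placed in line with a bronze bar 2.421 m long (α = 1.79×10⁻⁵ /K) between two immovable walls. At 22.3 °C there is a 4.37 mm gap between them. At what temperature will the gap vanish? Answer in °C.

Gap closes when ΔL₁ + ΔL₂ = 4.37 mm = 4.37×10⁻³ m
(α₁L₁ + α₂L₂)ΔT = g
α₁L₁ + α₂L₂ = 43×10⁻⁷×0.8098 + 1.79×10⁻⁵×2.421 = 4.681804×10⁻⁵ m/K
ΔT = 4.37×10⁻³ / 4.681804×10⁻⁵ = 93.34 K
T = 22.3 + 93.34 = 115.64 °C

T = 116 °C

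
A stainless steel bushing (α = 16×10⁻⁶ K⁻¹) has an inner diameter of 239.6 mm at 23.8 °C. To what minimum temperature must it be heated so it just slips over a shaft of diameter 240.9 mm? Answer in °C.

Required Δd = 240.9 − 239.6 = 1.3 mm
Δd = αd₀ΔT ⇒ ΔT = Δd/(αd₀) = 1.3 / (16×10⁻⁶ × 239.6) = 339.11 K
T_min = 23.8 + 339.11 = 362.91 °C

T = 363 °C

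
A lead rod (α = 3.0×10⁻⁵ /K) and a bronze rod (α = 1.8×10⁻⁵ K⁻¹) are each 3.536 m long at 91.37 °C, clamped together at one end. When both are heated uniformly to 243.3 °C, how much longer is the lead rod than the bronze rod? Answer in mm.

ΔT = 151.93 K
lead: ΔL = 3.0×10⁻⁵ × 3.536 m × 151.93 = 1.6117×10⁻² m = 16.117 mm
bronze: ΔL = 1.8×10⁻⁵ × 3.536 m × 151.93 = 9.6700×10⁻³ m = 9.6700 mm
difference = 16.117 − 9.6700 = 6.447 mm

6.45 mm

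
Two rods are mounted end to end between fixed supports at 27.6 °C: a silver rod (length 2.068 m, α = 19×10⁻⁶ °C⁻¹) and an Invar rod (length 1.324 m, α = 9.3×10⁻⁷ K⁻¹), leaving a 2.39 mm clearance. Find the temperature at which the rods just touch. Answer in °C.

Gap closes when ΔL₁ + ΔL₂ = 2.39 mm = 2.39×10⁻³ m
(α₁L₁ + α₂L₂)ΔT = g
α₁L₁ + α₂L₂ = 19×10⁻⁶×2.068 + 9.3×10⁻⁷×1.324 = 4.052332×10⁻⁵ m/K
ΔT = 2.39×10⁻³ / 4.052332×10⁻⁵ = 58.978 K
T = 27.6 + 58.978 = 86.578 °C

T = 86.6 °C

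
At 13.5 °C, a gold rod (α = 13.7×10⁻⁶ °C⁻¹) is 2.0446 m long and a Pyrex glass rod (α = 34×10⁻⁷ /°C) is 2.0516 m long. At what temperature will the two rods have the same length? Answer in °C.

T = 346.3 °C

Equal length when α₁L₁ΔT − α₂L₂ΔT = L₂ − L₁ = 7.00×10⁻³ m
α₁L₁ = 2.801102×10⁻⁵, α₂L₂ = 6.97544×10⁻⁶ → Δ(αL) = 2.103558×10⁻⁵ m/K
ΔT = 7.00×10⁻³ / 2.103558×10⁻⁵ = 332.770 K, so T = 13.5 + 332.770 = 346.270 °C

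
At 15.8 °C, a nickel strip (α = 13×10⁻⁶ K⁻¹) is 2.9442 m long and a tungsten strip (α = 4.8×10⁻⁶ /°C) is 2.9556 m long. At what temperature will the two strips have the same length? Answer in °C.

Equal length when α₁L₁ΔT − α₂L₂ΔT = L₂ − L₁ = 1.14×10⁻² m
α₁L₁ = 3.82746×10⁻⁵, α₂L₂ = 1.418688×10⁻⁵ → Δ(αL) = 2.408772×10⁻⁵ m/K
ΔT = 1.14×10⁻² / 2.408772×10⁻⁵ = 473.270 K, so T = 15.8 + 473.270 = 489.070 °C

T = 489.1 °C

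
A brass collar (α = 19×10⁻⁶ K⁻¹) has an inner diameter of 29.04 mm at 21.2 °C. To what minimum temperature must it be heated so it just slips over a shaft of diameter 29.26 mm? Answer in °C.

Required Δd = 29.26 − 29.04 = 0.22 mm
Δd = αd₀ΔT ⇒ ΔT = Δd/(αd₀) = 0.22 / (19×10⁻⁶ × 29.04) = 398.72 K
T_min = 21.2 + 398.72 = 419.92 °C

T = 420 °C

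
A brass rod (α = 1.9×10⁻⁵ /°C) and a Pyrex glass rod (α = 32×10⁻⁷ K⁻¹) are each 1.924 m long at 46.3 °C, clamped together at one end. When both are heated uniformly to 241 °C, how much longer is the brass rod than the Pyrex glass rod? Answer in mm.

5.92 mm

ΔT = 194.7 K
brass: ΔL = 1.9×10⁻⁵ × 1.924 m × 194.7 = 7.1175×10⁻³ m = 7.1175 mm
Pyrex glass: ΔL = 32×10⁻⁷ × 1.924 m × 194.7 = 1.1987×10⁻³ m = 1.1987 mm
difference = 7.1175 − 1.1987 = 5.9188 mm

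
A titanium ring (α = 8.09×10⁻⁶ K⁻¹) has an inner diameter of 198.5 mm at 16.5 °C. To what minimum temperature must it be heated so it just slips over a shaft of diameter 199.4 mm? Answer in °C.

Required Δd = 199.4 − 198.5 = 0.9 mm
Δd = αd₀ΔT ⇒ ΔT = Δd/(αd₀) = 0.9 / (8.09×10⁻⁶ × 198.5) = 560.45 K
T_min = 16.5 + 560.45 = 576.95 °C

T = 577 °C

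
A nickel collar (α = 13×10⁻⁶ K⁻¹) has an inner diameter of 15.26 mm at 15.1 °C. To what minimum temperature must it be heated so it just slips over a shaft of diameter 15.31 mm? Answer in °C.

T = 267 °C

Required Δd = 15.31 − 15.26 = 0.05 mm
Δd = αd₀ΔT ⇒ ΔT = Δd/(αd₀) = 0.05 / (13×10⁻⁶ × 15.26) = 252.04 K
T_min = 15.1 + 252.04 = 267.14 °C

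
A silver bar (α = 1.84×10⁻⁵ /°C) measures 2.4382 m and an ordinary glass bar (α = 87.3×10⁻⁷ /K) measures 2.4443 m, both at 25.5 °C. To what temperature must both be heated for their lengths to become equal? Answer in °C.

Equal length when α₁L₁ΔT − α₂L₂ΔT = L₂ − L₁ = 6.10×10⁻³ m
α₁L₁ = 4.486288×10⁻⁵, α₂L₂ = 2.1338739×10⁻⁵ → Δ(αL) = 2.3524141×10⁻⁵ m/K
ΔT = 6.10×10⁻³ / 2.3524141×10⁻⁵ = 259.308 K, so T = 25.5 + 259.308 = 284.808 °C

T = 284.8 °C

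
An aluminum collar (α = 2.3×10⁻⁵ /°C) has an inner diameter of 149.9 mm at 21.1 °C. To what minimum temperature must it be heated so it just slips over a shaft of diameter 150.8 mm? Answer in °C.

Required Δd = 150.8 − 149.9 = 0.9 mm
Δd = αd₀ΔT ⇒ ΔT = Δd/(αd₀) = 0.9 / (2.3×10⁻⁵ × 149.9) = 261.04 K
T_min = 21.1 + 261.04 = 282.14 °C

T = 282 °C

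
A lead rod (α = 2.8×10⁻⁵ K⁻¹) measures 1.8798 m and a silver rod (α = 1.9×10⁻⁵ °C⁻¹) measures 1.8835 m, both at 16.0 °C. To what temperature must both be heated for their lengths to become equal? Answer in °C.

L₁(1 + α₁ΔT) = L₂(1 + α₂ΔT) ⇒ ΔT = (L₂ − L₁)/(α₁L₁ − α₂L₂)
L₂ − L₁ = 1.8835 − 1.8798 = 3.70×10⁻³ m
α₁L₁ − α₂L₂ = 2.8×10⁻⁵×1.8798 − 1.9×10⁻⁵×1.8835 = 1.68479×10⁻⁵ m/K
ΔT = 3.70×10⁻³ / 1.68479×10⁻⁵ = 219.612 K
T = 16.0 + 219.612 = 235.612 °C

T = 235.6 °C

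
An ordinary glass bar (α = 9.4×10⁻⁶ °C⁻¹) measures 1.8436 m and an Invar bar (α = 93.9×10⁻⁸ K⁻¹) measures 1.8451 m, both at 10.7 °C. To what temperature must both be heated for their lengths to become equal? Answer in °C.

L₁(1 + α₁ΔT) = L₂(1 + α₂ΔT) ⇒ ΔT = (L₂ − L₁)/(α₁L₁ − α₂L₂)
L₂ − L₁ = 1.8451 − 1.8436 = 1.50×10⁻³ m
α₁L₁ − α₂L₂ = 9.4×10⁻⁶×1.8436 − 93.9×10⁻⁸×1.8451 = 1.55972911×10⁻⁵ m/K
ΔT = 1.50×10⁻³ / 1.55972911×10⁻⁵ = 96.171 K
T = 10.7 + 96.171 = 106.871 °C

T = 106.9 °C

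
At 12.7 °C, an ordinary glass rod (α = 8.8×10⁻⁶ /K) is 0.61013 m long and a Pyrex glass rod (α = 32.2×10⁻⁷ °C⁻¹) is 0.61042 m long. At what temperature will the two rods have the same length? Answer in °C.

T = 97.90 °C

L₁(1 + α₁ΔT) = L₂(1 + α₂ΔT) ⇒ ΔT = (L₂ − L₁)/(α₁L₁ − α₂L₂)
L₂ − L₁ = 0.61042 − 0.61013 = 2.90×10⁻⁴ m
α₁L₁ − α₂L₂ = 8.8×10⁻⁶×0.61013 − 32.2×10⁻⁷×0.61042 = 3.4035916×10⁻⁶ m/K
ΔT = 2.90×10⁻⁴ / 3.4035916×10⁻⁶ = 85.2041 K
T = 12.7 + 85.2041 = 97.9041 °C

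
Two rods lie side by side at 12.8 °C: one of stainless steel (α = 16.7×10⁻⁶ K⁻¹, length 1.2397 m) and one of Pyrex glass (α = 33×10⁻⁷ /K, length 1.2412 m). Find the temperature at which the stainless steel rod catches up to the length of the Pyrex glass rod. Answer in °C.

Equal length when α₁L₁ΔT − α₂L₂ΔT = L₂ − L₁ = 1.50×10⁻³ m
α₁L₁ = 2.070299×10⁻⁵, α₂L₂ = 4.09596×10⁻⁶ → Δ(αL) = 1.660703×10⁻⁵ m/K
ΔT = 1.50×10⁻³ / 1.660703×10⁻⁵ = 90.323 K, so T = 12.8 + 90.323 = 103.123 °C

T = 103.1 °C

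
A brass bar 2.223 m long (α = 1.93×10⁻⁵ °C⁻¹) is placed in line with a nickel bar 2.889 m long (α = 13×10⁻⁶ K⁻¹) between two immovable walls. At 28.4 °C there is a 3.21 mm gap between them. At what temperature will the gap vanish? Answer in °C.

T = 68.3 °C

Gap closes when ΔL₁ + ΔL₂ = 3.21 mm = 3.21×10⁻³ m
(α₁L₁ + α₂L₂)ΔT = g
α₁L₁ + α₂L₂ = 1.93×10⁻⁵×2.223 + 13×10⁻⁶×2.889 = 8.04609×10⁻⁵ m/K
ΔT = 3.21×10⁻³ / 8.04609×10⁻⁵ = 39.895 K
T = 28.4 + 39.895 = 68.295 °C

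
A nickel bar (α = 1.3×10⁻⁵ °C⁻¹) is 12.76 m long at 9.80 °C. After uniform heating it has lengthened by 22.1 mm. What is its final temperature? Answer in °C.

T = 143 °C

ΔL = αL₀ΔT ⇒ ΔT = ΔL / (αL₀)
ΔT = 22.1×10⁻³ m / (1.3×10⁻⁵ × 12.76 m) = 133.23 K
T = 9.80 + 133.23 = 143.03 °C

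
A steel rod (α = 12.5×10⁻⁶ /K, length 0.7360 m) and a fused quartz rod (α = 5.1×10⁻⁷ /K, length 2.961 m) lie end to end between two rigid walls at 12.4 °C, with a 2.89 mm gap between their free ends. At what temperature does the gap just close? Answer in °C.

Gap closes when ΔL₁ + ΔL₂ = 2.89 mm = 2.89×10⁻³ m
(α₁L₁ + α₂L₂)ΔT = g
α₁L₁ + α₂L₂ = 12.5×10⁻⁶×0.7360 + 5.1×10⁻⁷×2.961 = 1.071011×10⁻⁵ m/K
ΔT = 2.89×10⁻³ / 1.071011×10⁻⁵ = 269.84 K
T = 12.4 + 269.84 = 282.24 °C

T = 282 °C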